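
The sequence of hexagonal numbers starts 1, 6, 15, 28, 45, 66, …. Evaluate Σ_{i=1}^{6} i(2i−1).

161

Σ i(2i−1) = 2Σi² − Σi over i = 1..6.
Σi = 21 and Σi² = 91.
2·91 − 1·21 = 161.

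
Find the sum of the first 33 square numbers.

12529

Σ_{i=1}^{33} i² = 33·34·67/6 = 12529.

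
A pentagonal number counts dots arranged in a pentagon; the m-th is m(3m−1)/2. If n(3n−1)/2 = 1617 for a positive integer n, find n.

33

Set n(3n−1)/2 = 1617, giving 3n² − n − 3234 = 0.
The discriminant is 1 + 24·1617 = 38809, and √38809 = 197.
So n = (1 + 197) / 6 = 198/6 = 33.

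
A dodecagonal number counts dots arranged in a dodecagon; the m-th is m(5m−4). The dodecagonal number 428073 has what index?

Set n(5n−4) = 428073, giving 5n² − 4n − 428073 = 0.
So n = (4 + 2926) / 10 = 2930/10 = 293.

293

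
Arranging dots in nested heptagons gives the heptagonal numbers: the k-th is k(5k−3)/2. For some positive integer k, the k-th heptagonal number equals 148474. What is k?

Set n(5n−3)/2 = 148474, giving 5n² − 3n − 296948 = 0.
The discriminant is 9 + 40·148474 = 5938969, and √5938969 = 2437.
So n = (3 + 2437) / 10 = 2440/10 = 244.

244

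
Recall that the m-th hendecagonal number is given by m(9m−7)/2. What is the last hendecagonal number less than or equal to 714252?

Solve n(9n−7)/2 ≤ 714252 for integer n.
n = 398 gives 711425 ≤ 714252, while n = 399 gives 715008 > 714252; so the answer is 711425.

711425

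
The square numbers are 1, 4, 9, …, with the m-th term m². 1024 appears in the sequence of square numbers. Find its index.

32

We need n² = 1024, so n = √1024 = 32.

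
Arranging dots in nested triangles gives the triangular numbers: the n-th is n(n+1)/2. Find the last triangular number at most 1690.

Solve n(n+1)/2 ≤ 1690 for integer n.
n = 57 gives 1653 ≤ 1690, while n = 58 gives 1711 > 1690; so the answer is 1653.

1653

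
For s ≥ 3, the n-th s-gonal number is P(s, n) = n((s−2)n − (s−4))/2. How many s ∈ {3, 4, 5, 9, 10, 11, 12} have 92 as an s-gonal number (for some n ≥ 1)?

s = 3: P(3, 13) = 91 and P(3, 14) = 105; 92 is not s-gonal.
s = 4: P(4, 9) = 81 and P(4, 10) = 100; 92 is not s-gonal.
s = 5: P(5, 8) = 92. ✓
s = 9: P(9, 5) = 75 and P(9, 6) = 111; 92 is not s-gonal.
s = 10: P(10, 5) = 85 and P(10, 6) = 126; 92 is not s-gonal.
s = 11: P(11, 4) = 58 and P(11, 5) = 95; 92 is not s-gonal.
s = 12: P(12, 4) = 64 and P(12, 5) = 105; 92 is not s-gonal.
Hits: s ∈ {5} → 1.

1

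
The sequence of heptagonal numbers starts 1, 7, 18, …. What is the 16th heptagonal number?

616

The 16th heptagonal number is n(5n−3)/2 with n = 16.
16·(5·16 − 3)/2 = 16·77/2 = 616.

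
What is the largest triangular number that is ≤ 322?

Solve n(n+1)/2 ≤ 322 for integer n.
n = 24 gives 300 ≤ 322, while n = 25 gives 325 > 322; so the answer is 300.

300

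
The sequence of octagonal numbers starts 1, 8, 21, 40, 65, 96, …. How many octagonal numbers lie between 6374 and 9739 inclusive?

11

The n-th octagonal number is n(3n−2).
Smallest index with value ≥ 6374: n = 47 (giving 6533).
Largest index with value ≤ 9739: n = 57 (giving 9633).
Indices 47 through 57: 11 terms.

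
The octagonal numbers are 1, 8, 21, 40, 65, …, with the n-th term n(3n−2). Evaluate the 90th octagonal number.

The 90th octagonal number is n(3n−2) with n = 90.
90·(3·90 − 2) = 90·268 = 24120.

24120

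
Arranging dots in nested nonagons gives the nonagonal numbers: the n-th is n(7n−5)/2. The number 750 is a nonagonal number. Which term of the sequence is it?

Set n(7n−5)/2 = 750, giving 7n² − 5n − 1500 = 0.
The discriminant is 25 + 56·750 = 42025, and √42025 = 205.
So n = (5 + 205) / 14 = 210/14 = 15.

15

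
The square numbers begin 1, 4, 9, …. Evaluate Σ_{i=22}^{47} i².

32409

Σ_{i=22}^{47} i² = 35720 − 3311 = 32409.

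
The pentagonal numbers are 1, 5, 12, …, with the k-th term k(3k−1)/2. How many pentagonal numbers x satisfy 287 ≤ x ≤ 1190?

15

The n-th pentagonal number is n(3n−1)/2.
Smallest index with value ≥ 287: n = 14 (giving 287).
Largest index with value ≤ 1190: n = 28 (giving 1162).
Indices 14 through 28: 15 terms.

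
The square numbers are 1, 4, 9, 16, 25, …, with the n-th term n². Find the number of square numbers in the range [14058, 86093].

The n-th square number is n².
Smallest index with value ≥ 14058: n = 119 (giving 14161).
Largest index with value ≤ 86093: n = 293 (giving 85849).
Indices 119 through 293: 175 terms.

175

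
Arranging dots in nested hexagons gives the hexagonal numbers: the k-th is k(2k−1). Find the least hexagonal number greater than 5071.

Solve n(2n−1) > 5071 for integer n.
The largest n with value ≤ 5071 is 50 (since 4950 ≤ 5071 < 5151), so the first above is n = 51, value 5151.

5151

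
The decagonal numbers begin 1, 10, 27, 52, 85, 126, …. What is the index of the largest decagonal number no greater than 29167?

Solve n(4n−3) ≤ 29167 for integer n.
n = 85 gives 28645 ≤ 29167, while n = 86 gives 29326 > 29167; so the answer is index 85.

85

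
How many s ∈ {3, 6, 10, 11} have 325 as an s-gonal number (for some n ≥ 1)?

s = 3: P(3, 25) = 325. ✓
s = 6: P(6, 13) = 325. ✓
s = 10: P(10, 9) = 297 and P(10, 10) = 370; 325 is not s-gonal.
s = 11: P(11, 8) = 260 and P(11, 9) = 333; 325 is not s-gonal.
Hits: s ∈ {3, 6} → 2.

2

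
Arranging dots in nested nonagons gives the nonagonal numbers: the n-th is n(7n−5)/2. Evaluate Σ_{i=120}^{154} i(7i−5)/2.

2299710

Σ i(7i−5)/2 = (7Σi² − 5Σi) / 2 over i = 120..154.
Σi = 11935 − 7140 = 4795 and Σi² = 1229305 − 568820 = 660485.
(7·660485 − 5·4795) / 2 = 4599420/2 = 2299710.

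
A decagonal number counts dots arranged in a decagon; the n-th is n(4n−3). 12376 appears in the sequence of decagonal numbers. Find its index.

Set n(4n−3) = 12376, giving 4n² − 3n − 12376 = 0.
The discriminant is 9 + 16·12376 = 198025, and √198025 = 445.
So n = (3 + 445) / 8 = 448/8 = 56.
Check: 56·(4·56 − 3) = 12376. ✓

56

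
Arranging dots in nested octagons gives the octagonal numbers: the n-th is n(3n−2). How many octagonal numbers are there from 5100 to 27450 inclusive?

54

The n-th octagonal number is n(3n−2).
Smallest index with value ≥ 5100: n = 42 (giving 5208).
Largest index with value ≤ 27450: n = 95 (giving 26885).
Indices 42 through 95: 54 terms.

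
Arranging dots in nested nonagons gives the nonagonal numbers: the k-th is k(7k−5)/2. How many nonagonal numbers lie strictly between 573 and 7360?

33

The n-th nonagonal number is n(7n−5)/2.
Smallest index with value > 573: n = 14 (giving 651).
Largest index with value < 7360: n = 46 (giving 7291).
Indices 14 through 46: 33 terms.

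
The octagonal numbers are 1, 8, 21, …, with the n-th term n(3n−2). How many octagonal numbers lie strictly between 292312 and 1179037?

315

The n-th octagonal number is n(3n−2).
Smallest index with value > 292312: n = 313 (giving 293281).
Largest index with value < 1179037: n = 627 (giving 1178133).
Indices 313 through 627: 315 terms.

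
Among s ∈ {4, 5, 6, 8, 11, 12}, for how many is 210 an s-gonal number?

s = 4: P(4, 14) = 196 and P(4, 15) = 225; 210 is not s-gonal.
s = 5: P(5, 12) = 210. ✓
s = 6: P(6, 10) = 190 and P(6, 11) = 231; 210 is not s-gonal.
s = 8: P(8, 8) = 176 and P(8, 9) = 225; 210 is not s-gonal.
s = 11: P(11, 7) = 196 and P(11, 8) = 260; 210 is not s-gonal.
s = 12: P(12, 6) = 156 and P(12, 7) = 217; 210 is not s-gonal.
Hits: s ∈ {5} → 1.

1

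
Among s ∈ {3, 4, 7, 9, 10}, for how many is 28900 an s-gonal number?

1

s = 3: P(3, 239) = 28680 and P(3, 240) = 28920; 28900 is not s-gonal.
s = 4: P(4, 170) = 28900. ✓
s = 7: P(7, 107) = 28462 and P(7, 108) = 28998; 28900 is not s-gonal.
s = 9: P(9, 91) = 28756 and P(9, 92) = 29394; 28900 is not s-gonal.
s = 10: P(10, 85) = 28645 and P(10, 86) = 29326; 28900 is not s-gonal.
Hits: s ∈ {4} → 1.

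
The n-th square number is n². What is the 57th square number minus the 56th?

113

n² − (n−1)² = 2n − 1, so 57² − 56² = 2·57 − 1 = 113.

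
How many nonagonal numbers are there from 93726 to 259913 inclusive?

109

The n-th nonagonal number is n(7n−5)/2.
Smallest index with value ≥ 93726: n = 164 (giving 93726).
Largest index with value ≤ 259913: n = 272 (giving 258264).
Indices 164 through 272: 109 terms.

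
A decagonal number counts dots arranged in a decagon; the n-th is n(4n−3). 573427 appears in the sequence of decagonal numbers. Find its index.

379

Set n(4n−3) = 573427, giving 4n² − 3n − 573427 = 0.
The discriminant is 9 + 16·573427 = 9174841, and √9174841 = 3029.
So n = (3 + 3029) / 8 = 3032/8 = 379.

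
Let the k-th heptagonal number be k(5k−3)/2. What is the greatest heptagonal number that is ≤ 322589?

321664

Solve n(5n−3)/2 ≤ 322589 for integer n.
n = 359 gives 321664 ≤ 322589, while n = 360 gives 323460 > 322589; so the answer is 321664.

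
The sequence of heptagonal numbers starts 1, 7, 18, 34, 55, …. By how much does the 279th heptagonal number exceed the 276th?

279·(5·279 − 3)/2 = 194184 and 276·(5·276 − 3)/2 = 190026.
Difference: 194184 − 190026 = 4158.

4158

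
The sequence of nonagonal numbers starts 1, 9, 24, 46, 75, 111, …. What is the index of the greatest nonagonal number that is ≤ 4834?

Solve n(7n−5)/2 ≤ 4834 for integer n.
n = 37 gives 4699 ≤ 4834, while n = 38 gives 4959 > 4834; so the answer is index 37.

37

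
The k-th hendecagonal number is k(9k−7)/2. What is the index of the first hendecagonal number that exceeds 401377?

300

Solve n(9n−7)/2 > 401377 for integer n.
The largest n with value ≤ 401377 is 299 (since 401258 ≤ 401377 < 403950), so the first above is n = 300, value 403950.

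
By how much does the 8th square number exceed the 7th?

n² − (n−1)² = 2n − 1, so 8² − 7² = 2·8 − 1 = 15.

15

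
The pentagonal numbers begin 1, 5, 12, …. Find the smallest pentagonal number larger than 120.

Solve n(3n−1)/2 > 120 for integer n.
The largest n with value ≤ 120 is 9 (since 117 ≤ 120 < 145), so the first above is n = 10, value 145.

145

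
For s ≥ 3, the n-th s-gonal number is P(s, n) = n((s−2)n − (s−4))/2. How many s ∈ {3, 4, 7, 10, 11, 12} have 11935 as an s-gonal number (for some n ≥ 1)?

2

s = 3: P(3, 154) = 11935. ✓
s = 4: P(4, 109) = 11881 and P(4, 110) = 12100; 11935 is not s-gonal.
s = 7: P(7, 69) = 11799 and P(7, 70) = 12145; 11935 is not s-gonal.
s = 10: P(10, 55) = 11935. ✓
s = 11: P(11, 51) = 11526 and P(11, 52) = 11986; 11935 is not s-gonal.
s = 12: P(12, 49) = 11809 and P(12, 50) = 12300; 11935 is not s-gonal.
Hits: s ∈ {3, 10} → 2.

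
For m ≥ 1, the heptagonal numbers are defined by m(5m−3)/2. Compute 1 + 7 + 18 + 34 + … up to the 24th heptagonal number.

11800

Σ i(5i−3)/2 = (5Σi² − 3Σi) / 2 over i = 1..24.
Σi = 300 and Σi² = 4900.
(5·4900 − 3·300) / 2 = 23600/2 = 11800.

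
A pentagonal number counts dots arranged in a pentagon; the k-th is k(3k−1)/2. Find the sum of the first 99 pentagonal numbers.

490050

Σ i(3i−1)/2 = (3Σi² − Σi) / 2 over i = 1..99.
Σi = 4950 and Σi² = 328350.
(3·328350 − 1·4950) / 2 = 980100/2 = 490050.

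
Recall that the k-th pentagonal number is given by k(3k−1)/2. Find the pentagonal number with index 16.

The 16th pentagonal number is n(3n−1)/2 with n = 16.
16·(3·16 − 1)/2 = 16·47/2 = 376.

376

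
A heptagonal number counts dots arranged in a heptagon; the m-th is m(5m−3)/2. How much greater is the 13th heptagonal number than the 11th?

13·(5·13 − 3)/2 = 403 and 11·(5·11 − 3)/2 = 286.
Difference: 403 − 286 = 117.

117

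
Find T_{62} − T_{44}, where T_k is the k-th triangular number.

963

62·63/2 = 1953 and 44·45/2 = 990.
Difference: 1953 − 990 = 963.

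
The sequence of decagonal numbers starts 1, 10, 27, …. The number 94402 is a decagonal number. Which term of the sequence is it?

154

Set n(4n−3) = 94402, giving 4n² − 3n − 94402 = 0.
The discriminant is 9 + 16·94402 = 1510441, and √1510441 = 1229.
So n = (3 + 1229) / 8 = 1232/8 = 154.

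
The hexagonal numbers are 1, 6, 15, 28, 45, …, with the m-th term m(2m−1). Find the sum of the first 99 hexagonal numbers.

651750

Σ i(2i−1) = 2Σi² − Σi over i = 1..99.
Σi = 4950 and Σi² = 328350.
2·328350 − 1·4950 = 651750.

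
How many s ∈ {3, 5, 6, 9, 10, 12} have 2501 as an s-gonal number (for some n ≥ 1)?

1

s = 3: P(3, 70) = 2485 and P(3, 71) = 2556; 2501 is not s-gonal.
s = 5: P(5, 41) = 2501. ✓
s = 6: P(6, 35) = 2415 and P(6, 36) = 2556; 2501 is not s-gonal.
s = 9: P(9, 27) = 2484 and P(9, 28) = 2674; 2501 is not s-gonal.
s = 10: P(10, 25) = 2425 and P(10, 26) = 2626; 2501 is not s-gonal.
s = 12: P(12, 22) = 2332 and P(12, 23) = 2553; 2501 is not s-gonal.
Hits: s ∈ {5} → 1.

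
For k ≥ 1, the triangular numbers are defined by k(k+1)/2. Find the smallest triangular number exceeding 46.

Solve n(n+1)/2 > 46 for integer n.
The largest n with value ≤ 46 is 9 (since 45 ≤ 46 < 55), so the first above is n = 10, value 55.

55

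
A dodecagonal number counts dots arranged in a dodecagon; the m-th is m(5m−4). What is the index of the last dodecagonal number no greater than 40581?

Solve n(5n−4) ≤ 40581 for integer n.
n = 90 gives 40140 ≤ 40581, while n = 91 gives 41041 > 40581; so the answer is index 90.

90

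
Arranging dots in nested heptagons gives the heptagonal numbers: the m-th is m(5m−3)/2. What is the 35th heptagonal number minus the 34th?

Consecutive heptagonal numbers differ by 5n − 4: here 5·35 − 4 = 171.

171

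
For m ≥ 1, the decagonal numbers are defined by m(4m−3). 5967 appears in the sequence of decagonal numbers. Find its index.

39

Set n(4n−3) = 5967, giving 4n² − 3n − 5967 = 0.
So n = (3 + 309) / 8 = 312/8 = 39.
Check: 39·(4·39 − 3) = 5967. ✓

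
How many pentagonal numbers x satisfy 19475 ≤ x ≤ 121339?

170

The n-th pentagonal number is n(3n−1)/2.
Smallest index with value ≥ 19475: n = 115 (giving 19780).
Largest index with value ≤ 121339: n = 284 (giving 120842).
Indices 115 through 284: 170 terms.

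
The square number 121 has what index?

11

We need n² = 121, so n = √121 = 11.
Check: 11² = 121. ✓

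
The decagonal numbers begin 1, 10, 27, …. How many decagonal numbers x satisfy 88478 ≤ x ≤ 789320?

The n-th decagonal number is n(4n−3).
Smallest index with value ≥ 88478: n = 150 (giving 89550).
Largest index with value ≤ 789320: n = 444 (giving 787212).
Indices 150 through 444: 295 terms.

295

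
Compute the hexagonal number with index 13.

325

13·(2·13 − 1) = 13·25 = 325.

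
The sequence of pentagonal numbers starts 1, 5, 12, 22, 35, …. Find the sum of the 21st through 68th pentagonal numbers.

155328

Σ i(3i−1)/2 = (3Σi² − Σi) / 2 over i = 21..68.
Σi = 2346 − 210 = 2136 and Σi² = 107134 − 2870 = 104264.
(3·104264 − 1·2136) / 2 = 310656/2 = 155328.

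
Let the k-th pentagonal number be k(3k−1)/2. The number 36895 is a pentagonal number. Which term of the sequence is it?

Set n(3n−1)/2 = 36895, giving 3n² − n − 73790 = 0.
The discriminant is 1 + 24·36895 = 885481, and √885481 = 941.
So n = (1 + 941) / 6 = 942/6 = 157.
Check: 157·(3·157 − 1)/2 = 36895. ✓

157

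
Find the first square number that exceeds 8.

9

Solve n² > 8 for integer n.
The largest n with value ≤ 8 is 2 (since 4 ≤ 8 < 9), so the first above is n = 3, value 9.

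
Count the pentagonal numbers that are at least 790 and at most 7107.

The n-th pentagonal number is n(3n−1)/2.
Smallest index with value ≥ 790: n = 24 (giving 852).
Largest index with value ≤ 7107: n = 69 (giving 7107).
Indices 24 through 69: 46 terms.

46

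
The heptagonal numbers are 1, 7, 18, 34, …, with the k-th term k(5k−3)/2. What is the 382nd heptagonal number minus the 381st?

1906

Consecutive heptagonal numbers differ by 5n − 4: here 5·382 − 4 = 1906.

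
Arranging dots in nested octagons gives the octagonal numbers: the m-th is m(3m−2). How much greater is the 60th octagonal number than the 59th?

355

Consecutive octagonal numbers differ by 6n − 5: here 6·60 − 5 = 355.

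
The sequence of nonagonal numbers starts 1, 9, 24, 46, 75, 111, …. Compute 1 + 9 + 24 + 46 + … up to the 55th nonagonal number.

Σ i(7i−5)/2 = (7Σi² − 5Σi) / 2 over i = 1..55.
Σi = 1540 and Σi² = 56980.
(7·56980 − 5·1540) / 2 = 391160/2 = 195580.

195580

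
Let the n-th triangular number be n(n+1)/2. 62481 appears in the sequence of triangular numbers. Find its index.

Set n(n+1)/2 = 62481, giving n² + n − 124962 = 0.
The discriminant is 1 + 8·62481 = 499849, and √499849 = 707.
So n = (-1 + 707) / 2 = 706/2 = 353.
Check: 353·354/2 = 62481. ✓

353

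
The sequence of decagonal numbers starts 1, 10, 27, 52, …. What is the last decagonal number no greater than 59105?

58201

Solve n(4n−3) ≤ 59105 for integer n.
n = 121 gives 58201 ≤ 59105, while n = 122 gives 59170 > 59105; so the answer is 58201.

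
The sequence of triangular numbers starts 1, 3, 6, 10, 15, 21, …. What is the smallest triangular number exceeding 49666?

Solve n(n+1)/2 > 49666 for integer n.
The largest n with value ≤ 49666 is 314 (since 49455 ≤ 49666 < 49770), so the first above is n = 315, value 49770.

49770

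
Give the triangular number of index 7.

28

The 7th triangular number is n(n+1)/2 with n = 7.
7·8/2 = 56/2 = 28.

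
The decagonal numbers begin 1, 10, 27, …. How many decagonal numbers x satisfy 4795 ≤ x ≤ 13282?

The n-th decagonal number is n(4n−3).
Smallest index with value ≥ 4795: n = 35 (giving 4795).
Largest index with value ≤ 13282: n = 58 (giving 13282).
Indices 35 through 58: 24 terms.

24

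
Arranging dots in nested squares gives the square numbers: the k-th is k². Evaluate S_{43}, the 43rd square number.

The 43rd square number is n² with n = 43.
43² = 1849.

1849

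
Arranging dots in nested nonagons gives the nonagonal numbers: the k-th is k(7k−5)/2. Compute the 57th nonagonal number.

11229

57·(7·57 − 5)/2 = 57·394/2 = 57·197 = 11229.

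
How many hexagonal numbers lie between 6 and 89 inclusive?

5

The n-th hexagonal number is n(2n−1).
Smallest index with value ≥ 6: n = 2 (giving 6).
Largest index with value ≤ 89: n = 6 (giving 66).
Indices 2 through 6: 5 terms.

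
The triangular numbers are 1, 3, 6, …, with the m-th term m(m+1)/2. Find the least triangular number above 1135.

Solve n(n+1)/2 > 1135 for integer n.
The largest n with value ≤ 1135 is 47 (since 1128 ≤ 1135 < 1176), so the first above is n = 48, value 1176.

1176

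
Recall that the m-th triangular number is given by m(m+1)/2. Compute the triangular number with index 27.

378

The 27th triangular number is n(n+1)/2 with n = 27.
27·28/2 = 756/2 = 378.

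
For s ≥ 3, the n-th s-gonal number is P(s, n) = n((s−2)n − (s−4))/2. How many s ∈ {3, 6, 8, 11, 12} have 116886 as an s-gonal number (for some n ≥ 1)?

s = 3: P(3, 483) = 116886. ✓
s = 6: P(6, 242) = 116886. ✓
s = 8: P(8, 197) = 116033 and P(8, 198) = 117216; 116886 is not s-gonal.
s = 11: P(11, 161) = 116081 and P(11, 162) = 117531; 116886 is not s-gonal.
s = 12: P(12, 153) = 116433 and P(12, 154) = 117964; 116886 is not s-gonal.
Hits: s ∈ {3, 6} → 2.

2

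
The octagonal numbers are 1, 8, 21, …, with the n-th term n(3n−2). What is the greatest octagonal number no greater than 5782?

Solve n(3n−2) ≤ 5782 for integer n.
n = 44 gives 5720 ≤ 5782, while n = 45 gives 5985 > 5782; so the answer is 5720.

5720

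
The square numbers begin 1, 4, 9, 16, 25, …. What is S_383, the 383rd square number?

146689

383² = 146689.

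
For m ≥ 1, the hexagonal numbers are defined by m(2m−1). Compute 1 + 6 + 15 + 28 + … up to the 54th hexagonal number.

106425

Σ i(2i−1) = 2Σi² − Σi over i = 1..54.
Σi = 1485 and Σi² = 53955.
2·53955 − 1·1485 = 106425.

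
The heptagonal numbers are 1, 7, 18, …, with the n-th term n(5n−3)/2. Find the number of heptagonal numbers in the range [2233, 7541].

25

The n-th heptagonal number is n(5n−3)/2.
Smallest index with value ≥ 2233: n = 31 (giving 2356).
Largest index with value ≤ 7541: n = 55 (giving 7480).
Indices 31 through 55: 25 terms.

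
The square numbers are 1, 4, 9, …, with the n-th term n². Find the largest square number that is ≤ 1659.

Solve n² ≤ 1659 for integer n.
n = 40 gives 1600 ≤ 1659, while n = 41 gives 1681 > 1659; so the answer is 1600.

1600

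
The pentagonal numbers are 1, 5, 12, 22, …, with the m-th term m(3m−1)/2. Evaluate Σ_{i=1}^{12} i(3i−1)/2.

Σ i(3i−1)/2 = (3Σi² − Σi) / 2 over i = 1..12.
Σi = 78 and Σi² = 650.
(3·650 − 1·78) / 2 = 1872/2 = 936.

936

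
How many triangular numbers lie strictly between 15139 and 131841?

The n-th triangular number is n(n+1)/2.
Smallest index with value > 15139: n = 174 (giving 15225).
Largest index with value < 131841: n = 512 (giving 131328).
Indices 174 through 512: 339 terms.

339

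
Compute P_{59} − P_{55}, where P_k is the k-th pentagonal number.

682

59·(3·59 − 1)/2 = 5192 and 55·(3·55 − 1)/2 = 4510.
Difference: 5192 − 4510 = 682.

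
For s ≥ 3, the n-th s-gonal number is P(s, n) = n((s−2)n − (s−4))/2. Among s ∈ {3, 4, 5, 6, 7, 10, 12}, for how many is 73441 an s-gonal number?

s = 3: P(3, 382) = 73153 and P(3, 383) = 73536; 73441 is not s-gonal.
s = 4: P(4, 271) = 73441. ✓
s = 5: P(5, 221) = 73151 and P(5, 222) = 73815; 73441 is not s-gonal.
s = 6: P(6, 191) = 72771 and P(6, 192) = 73536; 73441 is not s-gonal.
s = 7: P(7, 171) = 72846 and P(7, 172) = 73702; 73441 is not s-gonal.
s = 10: P(10, 135) = 72495 and P(10, 136) = 73576; 73441 is not s-gonal.
s = 12: P(12, 121) = 72721 and P(12, 122) = 73932; 73441 is not s-gonal.
Hits: s ∈ {4} → 1.

1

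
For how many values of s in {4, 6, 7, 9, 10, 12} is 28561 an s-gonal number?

1

s = 4: P(4, 169) = 28561. ✓
s = 6: P(6, 119) = 28203 and P(6, 120) = 28680; 28561 is not s-gonal.
s = 7: P(7, 107) = 28462 and P(7, 108) = 28998; 28561 is not s-gonal.
s = 9: P(9, 90) = 28125 and P(9, 91) = 28756; 28561 is not s-gonal.
s = 10: P(10, 84) = 27972 and P(10, 85) = 28645; 28561 is not s-gonal.
s = 12: P(12, 75) = 27825 and P(12, 76) = 28576; 28561 is not s-gonal.
Hits: s ∈ {4} → 1.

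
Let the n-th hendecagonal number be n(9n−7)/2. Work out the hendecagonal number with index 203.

184730

The 203rd hendecagonal number is n(9n−7)/2 with n = 203.
203·(9·203 − 7)/2 = 203·1820/2 = 203·910 = 184730.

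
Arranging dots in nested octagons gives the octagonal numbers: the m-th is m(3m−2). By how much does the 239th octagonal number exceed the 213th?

35204

239·(3·239 − 2) = 170885 and 213·(3·213 − 2) = 135681.
Difference: 170885 − 135681 = 35204.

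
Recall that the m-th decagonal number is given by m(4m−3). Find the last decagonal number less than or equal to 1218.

1105

Solve n(4n−3) ≤ 1218 for integer n.
n = 17 gives 1105 ≤ 1218, while n = 18 gives 1242 > 1218; so the answer is 1105.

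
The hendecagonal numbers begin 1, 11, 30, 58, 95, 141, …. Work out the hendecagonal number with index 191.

163496

191·(9·191 − 7)/2 = 191·1712/2 = 191·856 = 163496.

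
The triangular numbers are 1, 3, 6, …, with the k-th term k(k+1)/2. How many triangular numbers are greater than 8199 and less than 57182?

The n-th triangular number is n(n+1)/2.
Smallest index with value > 8199: n = 128 (giving 8256).
Largest index with value < 57182: n = 337 (giving 56953).
Indices 128 through 337: 210 terms.

210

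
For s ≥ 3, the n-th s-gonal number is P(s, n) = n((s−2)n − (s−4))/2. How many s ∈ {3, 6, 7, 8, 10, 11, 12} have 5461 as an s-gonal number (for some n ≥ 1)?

s = 3: P(3, 104) = 5460 and P(3, 105) = 5565; 5461 is not s-gonal.
s = 6: P(6, 52) = 5356 and P(6, 53) = 5565; 5461 is not s-gonal.
s = 7: P(7, 47) = 5452 and P(7, 48) = 5688; 5461 is not s-gonal.
s = 8: P(8, 43) = 5461. ✓
s = 10: P(10, 37) = 5365 and P(10, 38) = 5662; 5461 is not s-gonal.
s = 11: P(11, 35) = 5390 and P(11, 36) = 5706; 5461 is not s-gonal.
s = 12: P(12, 33) = 5313 and P(12, 34) = 5644; 5461 is not s-gonal.
Hits: s ∈ {8} → 1.

1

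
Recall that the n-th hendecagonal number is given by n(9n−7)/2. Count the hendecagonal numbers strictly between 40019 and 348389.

The n-th hendecagonal number is n(9n−7)/2.
Smallest index with value > 40019: n = 95 (giving 40280).
Largest index with value < 348389: n = 278 (giving 346805).
Indices 95 through 278: 184 terms.

184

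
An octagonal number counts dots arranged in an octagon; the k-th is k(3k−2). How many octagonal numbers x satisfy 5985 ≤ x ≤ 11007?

The n-th octagonal number is n(3n−2).
Smallest index with value ≥ 5985: n = 45 (giving 5985).
Largest index with value ≤ 11007: n = 60 (giving 10680).
Indices 45 through 60: 16 terms.

16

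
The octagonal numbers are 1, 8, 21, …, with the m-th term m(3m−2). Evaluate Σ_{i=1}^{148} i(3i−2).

Σ i(3i−2) = 3Σi² − 2Σi over i = 1..148.
Σi = 11026 and Σi² = 1091574.
3·1091574 − 2·11026 = 3252670.

3252670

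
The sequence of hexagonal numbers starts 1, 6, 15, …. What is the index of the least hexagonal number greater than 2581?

37

Solve n(2n−1) > 2581 for integer n.
The largest n with value ≤ 2581 is 36 (since 2556 ≤ 2581 < 2701), so the first above is n = 37, value 2701.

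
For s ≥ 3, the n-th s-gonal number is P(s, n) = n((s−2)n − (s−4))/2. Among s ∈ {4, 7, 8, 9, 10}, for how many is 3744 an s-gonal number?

s = 4: P(4, 61) = 3721 and P(4, 62) = 3844; 3744 is not s-gonal.
s = 7: P(7, 39) = 3744. ✓
s = 8: P(8, 35) = 3605 and P(8, 36) = 3816; 3744 is not s-gonal.
s = 9: P(9, 33) = 3729 and P(9, 34) = 3961; 3744 is not s-gonal.
s = 10: P(10, 30) = 3510 and P(10, 31) = 3751; 3744 is not s-gonal.
Hits: s ∈ {7} → 1.

1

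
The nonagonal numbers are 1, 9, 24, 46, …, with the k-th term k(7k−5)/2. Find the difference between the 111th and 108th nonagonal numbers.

111·(7·111 − 5)/2 = 42846 and 108·(7·108 − 5)/2 = 40554.
Difference: 42846 − 40554 = 2292.

2292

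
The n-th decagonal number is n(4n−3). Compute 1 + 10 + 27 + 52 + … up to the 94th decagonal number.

1111785

Σ i(4i−3) = 4Σi² − 3Σi over i = 1..94.
Σi = 4465 and Σi² = 281295.
4·281295 − 3·4465 = 1111785.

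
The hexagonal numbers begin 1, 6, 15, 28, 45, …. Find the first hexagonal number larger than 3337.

3486

Solve n(2n−1) > 3337 for integer n.
The largest n with value ≤ 3337 is 41 (since 3321 ≤ 3337 < 3486), so the first above is n = 42, value 3486.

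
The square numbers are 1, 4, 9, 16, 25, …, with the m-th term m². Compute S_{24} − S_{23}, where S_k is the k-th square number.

47

n² − (n−1)² = 2n − 1, so 24² − 23² = 2·24 − 1 = 47.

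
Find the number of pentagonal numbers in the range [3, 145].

The n-th pentagonal number is n(3n−1)/2.
Smallest index with value ≥ 3: n = 2 (giving 5).
Largest index with value ≤ 145: n = 10 (giving 145).
Indices 2 through 10: 9 terms.

9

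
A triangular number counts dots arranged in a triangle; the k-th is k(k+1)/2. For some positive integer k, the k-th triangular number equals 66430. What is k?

364

Set n(n+1)/2 = 66430, giving n² + n − 132860 = 0.
The discriminant is 1 + 8·66430 = 531441, and √531441 = 729.
So n = (-1 + 729) / 2 = 728/2 = 364.
Check: 364·365/2 = 66430. ✓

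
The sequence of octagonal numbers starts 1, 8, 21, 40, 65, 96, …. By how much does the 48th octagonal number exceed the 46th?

48·(3·48 − 2) = 6816 and 46·(3·46 − 2) = 6256.
Difference: 6816 − 6256 = 560.

560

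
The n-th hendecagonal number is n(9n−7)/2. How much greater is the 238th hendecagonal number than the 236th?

4259

238·(9·238 − 7)/2 = 254065 and 236·(9·236 − 7)/2 = 249806.
Difference: 254065 − 249806 = 4259.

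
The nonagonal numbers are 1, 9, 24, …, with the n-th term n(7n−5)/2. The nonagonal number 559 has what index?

Set n(7n−5)/2 = 559, giving 7n² − 5n − 1118 = 0.
The discriminant is 25 + 56·559 = 31329, and √31329 = 177.
So n = (5 + 177) / 14 = 182/14 = 13.

13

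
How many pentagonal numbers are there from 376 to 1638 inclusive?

18

The n-th pentagonal number is n(3n−1)/2.
Smallest index with value ≥ 376: n = 16 (giving 376).
Largest index with value ≤ 1638: n = 33 (giving 1617).
Indices 16 through 33: 18 terms.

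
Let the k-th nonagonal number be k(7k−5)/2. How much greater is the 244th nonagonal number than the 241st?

244·(7·244 − 5)/2 = 207766 and 241·(7·241 − 5)/2 = 202681.
Difference: 207766 − 202681 = 5085.

5085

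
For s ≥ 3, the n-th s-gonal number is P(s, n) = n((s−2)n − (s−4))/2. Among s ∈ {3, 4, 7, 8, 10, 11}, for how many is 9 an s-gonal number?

s = 3: P(3, 3) = 6 and P(3, 4) = 10; 9 is not s-gonal.
s = 4: P(4, 3) = 9. ✓
s = 7: P(7, 2) = 7 and P(7, 3) = 18; 9 is not s-gonal.
s = 8: P(8, 2) = 8 and P(8, 3) = 21; 9 is not s-gonal.
s = 10: P(10, 1) = 1 and P(10, 2) = 10; 9 is not s-gonal.
s = 11: P(11, 1) = 1 and P(11, 2) = 11; 9 is not s-gonal.
Hits: s ∈ {4} → 1.

1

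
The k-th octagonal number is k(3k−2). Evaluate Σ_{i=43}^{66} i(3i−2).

214692

Σ i(3i−2) = 3Σi² − 2Σi over i = 43..66.
Σi = 2211 − 903 = 1308 and Σi² = 98021 − 25585 = 72436.
3·72436 − 2·1308 = 214692.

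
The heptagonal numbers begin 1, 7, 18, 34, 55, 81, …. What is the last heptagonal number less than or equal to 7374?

7209

Solve n(5n−3)/2 ≤ 7374 for integer n.
n = 54 gives 7209 ≤ 7374, while n = 55 gives 7480 > 7374; so the answer is 7209.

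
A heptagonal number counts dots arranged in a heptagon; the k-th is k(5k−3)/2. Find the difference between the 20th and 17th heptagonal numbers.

273

20·(5·20 − 3)/2 = 970 and 17·(5·17 − 3)/2 = 697.
Difference: 970 − 697 = 273.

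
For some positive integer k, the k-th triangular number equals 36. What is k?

Set n(n+1)/2 = 36, giving n² + n − 72 = 0.
The discriminant is 1 + 8·36 = 289, and √289 = 17.
So n = (-1 + 17) / 2 = 16/2 = 8.

8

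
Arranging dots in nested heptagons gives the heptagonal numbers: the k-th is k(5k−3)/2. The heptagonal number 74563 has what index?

Set n(5n−3)/2 = 74563, giving 5n² − 3n − 149126 = 0.
So n = (3 + 1727) / 10 = 1730/10 = 173.

173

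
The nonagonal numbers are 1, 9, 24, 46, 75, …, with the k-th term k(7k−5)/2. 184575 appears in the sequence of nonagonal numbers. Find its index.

230

Set n(7n−5)/2 = 184575, giving 7n² − 5n − 369150 = 0.
The discriminant is 25 + 56·184575 = 10336225, and √10336225 = 3215.
So n = (5 + 3215) / 14 = 3220/14 = 230.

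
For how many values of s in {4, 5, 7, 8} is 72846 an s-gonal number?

s = 4: P(4, 269) = 72361 and P(4, 270) = 72900; 72846 is not s-gonal.
s = 5: P(5, 220) = 72490 and P(5, 221) = 73151; 72846 is not s-gonal.
s = 7: P(7, 171) = 72846. ✓
s = 8: P(8, 156) = 72696 and P(8, 157) = 73633; 72846 is not s-gonal.
Hits: s ∈ {7} → 1.

1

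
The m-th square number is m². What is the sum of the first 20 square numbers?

Σ_{i=1}^{20} i² = 20·21·41/6 = 2870.

2870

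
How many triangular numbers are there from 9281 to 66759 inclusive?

229

The n-th triangular number is n(n+1)/2.
Smallest index with value ≥ 9281: n = 136 (giving 9316).
Largest index with value ≤ 66759: n = 364 (giving 66430).
Indices 136 through 364: 229 terms.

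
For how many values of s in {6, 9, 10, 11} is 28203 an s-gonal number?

s = 6: P(6, 119) = 28203. ✓
s = 9: P(9, 90) = 28125 and P(9, 91) = 28756; 28203 is not s-gonal.
s = 10: P(10, 84) = 27972 and P(10, 85) = 28645; 28203 is not s-gonal.
s = 11: P(11, 79) = 27808 and P(11, 80) = 28520; 28203 is not s-gonal.
Hits: s ∈ {6} → 1.

1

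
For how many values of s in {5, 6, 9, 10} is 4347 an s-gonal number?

1

s = 5: P(5, 54) = 4347. ✓
s = 6: P(6, 46) = 4186 and P(6, 47) = 4371; 4347 is not s-gonal.
s = 9: P(9, 35) = 4200 and P(9, 36) = 4446; 4347 is not s-gonal.
s = 10: P(10, 33) = 4257 and P(10, 34) = 4522; 4347 is not s-gonal.
Hits: s ∈ {5} → 1.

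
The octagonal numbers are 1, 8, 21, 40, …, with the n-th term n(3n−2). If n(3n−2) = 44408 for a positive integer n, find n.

122

Set n(3n−2) = 44408, giving 3n² − 2n − 44408 = 0.
The discriminant is 4 + 12·44408 = 532900, and √532900 = 730.
So n = (2 + 730) / 6 = 732/6 = 122.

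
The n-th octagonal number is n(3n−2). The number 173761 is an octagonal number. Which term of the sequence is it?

Set n(3n−2) = 173761, giving 3n² − 2n − 173761 = 0.
The discriminant is 4 + 12·173761 = 2085136, and √2085136 = 1444.
So n = (2 + 1444) / 6 = 1446/6 = 241.

241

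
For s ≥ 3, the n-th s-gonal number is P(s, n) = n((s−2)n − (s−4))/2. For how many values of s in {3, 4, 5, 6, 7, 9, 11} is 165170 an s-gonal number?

1

s = 3: P(3, 574) = 165025 and P(3, 575) = 165600; 165170 is not s-gonal.
s = 4: P(4, 406) = 164836 and P(4, 407) = 165649; 165170 is not s-gonal.
s = 5: P(5, 332) = 165170. ✓
s = 6: P(6, 287) = 164451 and P(6, 288) = 165600; 165170 is not s-gonal.
s = 7: P(7, 257) = 164737 and P(7, 258) = 166023; 165170 is not s-gonal.
s = 9: P(9, 217) = 164269 and P(9, 218) = 165789; 165170 is not s-gonal.
s = 11: P(11, 191) = 163496 and P(11, 192) = 165216; 165170 is not s-gonal.
Hits: s ∈ {5} → 1.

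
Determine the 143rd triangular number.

The 143rd triangular number is n(n+1)/2 with n = 143.
143·144/2 = 20592/2 = 10296.

10296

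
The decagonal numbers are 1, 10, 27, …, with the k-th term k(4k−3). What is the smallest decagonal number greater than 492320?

Solve n(4n−3) > 492320 for integer n.
The largest n with value ≤ 492320 is 351 (since 491751 ≤ 492320 < 494560), so the first above is n = 352, value 494560.

494560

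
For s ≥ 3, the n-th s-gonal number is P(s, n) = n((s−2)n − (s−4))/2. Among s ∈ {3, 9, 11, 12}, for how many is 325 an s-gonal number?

2

s = 3: P(3, 25) = 325. ✓
s = 9: P(9, 10) = 325. ✓
s = 11: P(11, 8) = 260 and P(11, 9) = 333; 325 is not s-gonal.
s = 12: P(12, 8) = 288 and P(12, 9) = 369; 325 is not s-gonal.
Hits: s ∈ {3, 9} → 2.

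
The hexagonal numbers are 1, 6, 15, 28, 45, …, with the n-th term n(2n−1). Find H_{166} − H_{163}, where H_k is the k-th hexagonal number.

166·(2·166 − 1) = 54946 and 163·(2·163 − 1) = 52975.
Difference: 54946 − 52975 = 1971.

1971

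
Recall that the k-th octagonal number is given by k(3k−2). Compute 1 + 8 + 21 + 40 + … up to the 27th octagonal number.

20034

Σ i(3i−2) = 3Σi² − 2Σi over i = 1..27.
Σi = 378 and Σi² = 6930.
3·6930 − 2·378 = 20034.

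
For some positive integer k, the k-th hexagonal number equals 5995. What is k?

Set n(2n−1) = 5995, giving 2n² − n − 5995 = 0.
The discriminant is 1 + 8·5995 = 47961, and √47961 = 219.
So n = (1 + 219) / 4 = 220/4 = 55.

55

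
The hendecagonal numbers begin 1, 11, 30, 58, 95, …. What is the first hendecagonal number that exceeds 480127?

482980

Solve n(9n−7)/2 > 480127 for integer n.
The largest n with value ≤ 480127 is 327 (since 480036 ≤ 480127 < 482980), so the first above is n = 328, value 482980.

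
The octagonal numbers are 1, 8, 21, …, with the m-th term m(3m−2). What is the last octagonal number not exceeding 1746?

1680

Solve n(3n−2) ≤ 1746 for integer n.
n = 24 gives 1680 ≤ 1746, while n = 25 gives 1825 > 1746; so the answer is 1680.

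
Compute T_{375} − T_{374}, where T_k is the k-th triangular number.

375

Consecutive triangular numbers differ by n: T_{375} − T_{374} = 375.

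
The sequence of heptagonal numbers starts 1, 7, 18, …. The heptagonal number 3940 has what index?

Set n(5n−3)/2 = 3940, giving 5n² − 3n − 7880 = 0.
The discriminant is 9 + 40·3940 = 157609, and √157609 = 397.
So n = (3 + 397) / 10 = 400/10 = 40.

40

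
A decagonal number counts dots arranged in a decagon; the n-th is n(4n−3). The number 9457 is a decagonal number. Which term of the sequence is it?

49

Set n(4n−3) = 9457, giving 4n² − 3n − 9457 = 0.
So n = (3 + 389) / 8 = 392/8 = 49.
Check: 49·(4·49 − 3) = 9457. ✓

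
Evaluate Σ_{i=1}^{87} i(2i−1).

442772

Σ i(2i−1) = 2Σi² − Σi over i = 1..87.
Σi = 3828 and Σi² = 223300.
2·223300 − 1·3828 = 442772.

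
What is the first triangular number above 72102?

72390

Solve n(n+1)/2 > 72102 for integer n.
The largest n with value ≤ 72102 is 379 (since 72010 ≤ 72102 < 72390), so the first above is n = 380, value 72390.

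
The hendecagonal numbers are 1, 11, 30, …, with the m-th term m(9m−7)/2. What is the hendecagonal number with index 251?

282626

251·(9·251 − 7)/2 = 251·2252/2 = 251·1126 = 282626.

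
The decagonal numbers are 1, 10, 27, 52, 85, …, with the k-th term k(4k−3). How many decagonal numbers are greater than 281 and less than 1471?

The n-th decagonal number is n(4n−3).
Smallest index with value > 281: n = 9 (giving 297).
Largest index with value < 1471: n = 19 (giving 1387).
Indices 9 through 19: 11 terms.

11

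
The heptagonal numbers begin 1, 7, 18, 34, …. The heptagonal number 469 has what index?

14

Set n(5n−3)/2 = 469, giving 5n² − 3n − 938 = 0.
The discriminant is 9 + 40·469 = 18769, and √18769 = 137.
So n = (3 + 137) / 10 = 140/10 = 14.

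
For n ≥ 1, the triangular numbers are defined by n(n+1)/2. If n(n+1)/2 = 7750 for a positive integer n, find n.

Set n(n+1)/2 = 7750, giving n² + n − 15500 = 0.
The discriminant is 1 + 8·7750 = 62001, and √62001 = 249.
So n = (-1 + 249) / 2 = 248/2 = 124.
Check: 124·125/2 = 7750. ✓

124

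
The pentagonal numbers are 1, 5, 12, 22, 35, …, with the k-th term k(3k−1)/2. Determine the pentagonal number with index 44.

The 44th pentagonal number is n(3n−1)/2 with n = 44.
44·(3·44 − 1)/2 = 44·131/2 = 2882.

2882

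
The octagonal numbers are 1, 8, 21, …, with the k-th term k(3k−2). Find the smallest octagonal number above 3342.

3400

Solve n(3n−2) > 3342 for integer n.
The largest n with value ≤ 3342 is 33 (since 3201 ≤ 3342 < 3400), so the first above is n = 34, value 3400.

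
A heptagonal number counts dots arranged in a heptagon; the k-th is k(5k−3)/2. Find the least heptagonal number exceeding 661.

Solve n(5n−3)/2 > 661 for integer n.
The largest n with value ≤ 661 is 16 (since 616 ≤ 661 < 697), so the first above is n = 17, value 697.

697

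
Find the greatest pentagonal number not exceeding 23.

22

Solve n(3n−1)/2 ≤ 23 for integer n.
n = 4 gives 22 ≤ 23, while n = 5 gives 35 > 23; so the answer is 22.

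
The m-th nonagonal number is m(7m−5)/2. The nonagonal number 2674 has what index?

Set n(7n−5)/2 = 2674, giving 7n² − 5n − 5348 = 0.
The discriminant is 25 + 56·2674 = 149769, and √149769 = 387.
So n = (5 + 387) / 14 = 392/14 = 28.
Check: 28·(7·28 − 5)/2 = 2674. ✓

28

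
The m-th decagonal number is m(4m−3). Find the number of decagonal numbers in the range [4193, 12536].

24

The n-th decagonal number is n(4n−3).
Smallest index with value ≥ 4193: n = 33 (giving 4257).
Largest index with value ≤ 12536: n = 56 (giving 12376).
Indices 33 through 56: 24 terms.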